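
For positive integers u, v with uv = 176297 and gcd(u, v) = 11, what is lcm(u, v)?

16027

Since gcd(u,v)·lcm(u,v) = uv, lcm = 176297/11 = 16027.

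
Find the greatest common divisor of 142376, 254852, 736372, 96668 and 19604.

52

gcd(142376, 254852): 254852 = 1·142376 + 112476; 142376 = 1·112476 + 29900; 112476 = 3·29900 + 22776; 29900 = 1·22776 + 7124; 22776 = 3·7124 + 1404; 7124 = 5·1404 + 104; 1404 = 13·104 + 52; 104 = 2·52 + 0 → 52
gcd(52, 736372): 736372 = 14161·52 + 0 → 52
gcd(52, 96668): 96668 = 1859·52 + 0 → 52
gcd(52, 19604): 19604 = 377·52 + 0 → 52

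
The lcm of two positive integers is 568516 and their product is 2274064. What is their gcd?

4

From gcd × lcm = pq: gcd = 2274064 / 568516 = 4.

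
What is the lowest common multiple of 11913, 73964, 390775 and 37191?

lcm(11913, 73964) = 11913·73964/gcd = 881133132/11 = 80103012
lcm(80103012, 390775) = 80103012·390775/gcd = 31302254514300/11 = 2845659501300
lcm(2845659501300, 37191) = 2845659501300·37191/gcd = 105832922512848300/1617 = 65450168529900

65450168529900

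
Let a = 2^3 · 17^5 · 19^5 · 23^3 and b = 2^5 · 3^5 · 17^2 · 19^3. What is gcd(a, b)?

15858008

min exponent per shared prime: 2^3 · 17^2 · 19^3 = 15858008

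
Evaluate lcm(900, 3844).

900 = 2² · 3² · 5²; 3844 = 2² · 31²
max exponents: 2² · 3² · 5² · 31² = 864900

864900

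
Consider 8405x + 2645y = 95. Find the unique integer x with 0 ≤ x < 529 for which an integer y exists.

Reduce mod 2645: 8405x ≡ 95 (mod 2645). With g = gcd(8405, 2645) = 5 dividing 95, divide through: 1681x ≡ 19 (mod 529).
Since gcd(1681, 529) = 1, x ≡ 19·(1681)⁻¹ ≡ 366 (mod 529). Smallest non-negative: 366.

366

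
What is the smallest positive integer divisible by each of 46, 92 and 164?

46 = 2 · 23; 92 = 2² · 23; 164 = 2² · 41
lcm takes max exponent of each prime: 2² · 23 · 41 = 3772

3772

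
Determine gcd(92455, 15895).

92455 = 5 · 11 · 41²
15895 = 5 · 11 · 17²
Common: 5 · 11 = 55

55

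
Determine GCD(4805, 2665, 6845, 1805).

4805 = 5 · 31²; 2665 = 5 · 13 · 41; 6845 = 5 · 37²; 1805 = 5 · 19²
gcd takes min exponent of each prime: 5 = 5

5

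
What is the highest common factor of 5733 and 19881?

9

5733 = 3² · 7² · 13
19881 = 3² · 47²
Common: 3² = 9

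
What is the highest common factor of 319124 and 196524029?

221

Euclid: 196524029 = 615·319124 + 262769; 319124 = 1·262769 + 56355; 262769 = 4·56355 + 37349; 56355 = 1·37349 + 19006; 37349 = 1·19006 + 18343; 19006 = 1·18343 + 663; 18343 = 27·663 + 442; 663 = 1·442 + 221; 442 = 2·221 + 0. Last nonzero remainder: 221.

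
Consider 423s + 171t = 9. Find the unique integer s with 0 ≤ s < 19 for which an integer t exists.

gcd(423, 171) = 9 (Euclid: 423 = 2·171 + 81; 171 = 2·81 + 9; 81 = 9·9 + 0), and 9 | 9.
Extended Euclid: 423·(-2) + 171·(5) = 9. Scale by 1: s₀ = -2.
General solution s = s₀ + 19k; reducing mod 19 gives s = 17 (and t = -42).

17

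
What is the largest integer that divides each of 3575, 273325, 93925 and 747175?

3575 = 5² · 11 · 13; 273325 = 5² · 13 · 29²; 93925 = 5² · 13 · 17²; 747175 = 5² · 11² · 13 · 19
gcd takes min exponent of each prime: 5² · 13 = 325

325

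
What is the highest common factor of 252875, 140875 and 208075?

175

252875 = 5³ · 7 · 17²; 140875 = 5³ · 7² · 23; 208075 = 5² · 7 · 29 · 41
gcd takes min exponent of each prime: 5² · 7 = 175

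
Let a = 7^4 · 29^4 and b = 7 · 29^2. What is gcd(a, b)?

min exponent per shared prime: 7 · 29^2 = 5887

5887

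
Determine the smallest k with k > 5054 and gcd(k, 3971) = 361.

3971 = 361·11. Any k with gcd(k, 3971) = 361 is a multiple of 361, say 361s, with s coprime to 11.
Need s > 5054/361, so s ≥ 15. First s ≥ 15 with gcd(s, 11) = 1 is s = 15. Thus k = 361·15 = 5415.

5415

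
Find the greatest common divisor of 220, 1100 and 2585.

220 = 2² · 5 · 11; 1100 = 2² · 5² · 11; 2585 = 5 · 11 · 47
gcd takes min exponent of each prime: 5 · 11 = 55

55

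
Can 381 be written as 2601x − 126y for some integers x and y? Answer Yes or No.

No

gcd(2601, 126): 2601 = 20·126 + 81; 126 = 1·81 + 45; 81 = 1·45 + 36; 45 = 1·36 + 9; 36 = 4·9 + 0 → 9
9 does not divide 381, so a solution does not exist.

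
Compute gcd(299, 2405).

13

299 = 13 · 23
2405 = 5 · 13 · 37
Common: 13 = 13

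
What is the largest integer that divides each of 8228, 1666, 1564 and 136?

gcd(8228, 1666): 8228 = 4·1666 + 1564; 1666 = 1·1564 + 102; 1564 = 15·102 + 34; 102 = 3·34 + 0 → 34
gcd(34, 1564): 1564 = 46·34 + 0 → 34
gcd(34, 136): 136 = 4·34 + 0 → 34

34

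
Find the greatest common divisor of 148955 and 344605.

Euclid: 344605 = 2·148955 + 46695; 148955 = 3·46695 + 8870; 46695 = 5·8870 + 2345; 8870 = 3·2345 + 1835; 2345 = 1·1835 + 510; 1835 = 3·510 + 305; 510 = 1·305 + 205; 305 = 1·205 + 100; 205 = 2·100 + 5; 100 = 20·5 + 0. Last nonzero remainder: 5.

5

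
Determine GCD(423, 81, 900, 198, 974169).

gcd(423, 81): 423 = 5·81 + 18; 81 = 4·18 + 9; 18 = 2·9 + 0 → 9
gcd(9, 900): 900 = 100·9 + 0 → 9
gcd(9, 198): 198 = 22·9 + 0 → 9
gcd(9, 974169): 974169 = 108241·9 + 0 → 9

9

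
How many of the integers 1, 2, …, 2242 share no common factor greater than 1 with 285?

285 = 3·5·19. Inclusion–exclusion on these primes:
2242 − ⌊2242/3⌋ − ⌊2242/5⌋ − ⌊2242/19⌋ + ⌊2242/15⌋ + ⌊2242/57⌋ + ⌊2242/95⌋ − ⌊2242/285⌋ = 1133

1133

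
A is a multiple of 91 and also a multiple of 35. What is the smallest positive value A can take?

455

gcd first: 91 = 2·35 + 21; 35 = 1·21 + 14; 21 = 1·14 + 7; 14 = 2·7 + 0 → gcd = 7
lcm = 91·35/gcd = 3185/7 = 455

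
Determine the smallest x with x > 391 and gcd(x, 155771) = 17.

gcd(x, 155771) = 17 forces 17 | x; write x = 17s. Then gcd(17s, 17·9163) = 17·gcd(s, 9163), so need gcd(s, 9163) = 1.
17s > 391 gives s ≥ 24. The least s ≥ 24 coprime to 9163 is 24, so x = 17·24 = 408.

408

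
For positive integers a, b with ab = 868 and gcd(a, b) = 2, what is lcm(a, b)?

gcd·lcm = product, so lcm = 868/2 = 434.

434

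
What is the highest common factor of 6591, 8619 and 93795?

507

6591 = 3 · 13³; 8619 = 3 · 13² · 17; 93795 = 3 · 5 · 13² · 37
gcd takes min exponent of each prime: 3 · 13² = 507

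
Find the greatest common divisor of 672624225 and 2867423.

Euclid: 672624225 = 234·2867423 + 1647243; 2867423 = 1·1647243 + 1220180; 1647243 = 1·1220180 + 427063; 1220180 = 2·427063 + 366054; 427063 = 1·366054 + 61009; 366054 = 6·61009 + 0. Last nonzero remainder: 61009.

61009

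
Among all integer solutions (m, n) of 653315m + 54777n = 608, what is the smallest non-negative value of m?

Euclid: 653315 = 11·54777 + 50768; 54777 = 1·50768 + 4009; 50768 = 12·4009 + 2660; 4009 = 1·2660 + 1349; 2660 = 1·1349 + 1311; 1349 = 1·1311 + 38; 1311 = 34·38 + 19; 38 = 2·19 + 0 → gcd = 19; 608 = 19·32.
Back-substitution yields 653315·(1421) + 54777·(-16948) = 19, so one solution is m = 1421·32 = 45472, n = -16948·32 = -542336.
Solutions in m differ by 54777/19 = 2883; the one in [0, 2883) is 45472 mod 2883 = 2227.

2227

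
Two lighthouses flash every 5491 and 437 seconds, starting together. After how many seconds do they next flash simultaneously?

126293

5491 = 17² · 19; 437 = 19 · 23
max exponents: 17² · 19 · 23 = 126293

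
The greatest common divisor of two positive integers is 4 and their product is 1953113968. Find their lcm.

For any two positive integers, gcd × lcm equals their product. Hence lcm = 1953113968 / 4 = 488278492.

488278492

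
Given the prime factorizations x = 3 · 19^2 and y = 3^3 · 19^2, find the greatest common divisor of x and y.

min exponent per shared prime: 3 · 19^2 = 1083

1083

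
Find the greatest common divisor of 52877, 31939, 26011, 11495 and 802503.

19

52877 = 11² · 19 · 23; 31939 = 19 · 41²; 26011 = 19 · 37²; 11495 = 5 · 11² · 19; 802503 = 3² · 13 · 19³
gcd takes min exponent of each prime: 19 = 19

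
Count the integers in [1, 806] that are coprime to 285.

408

285 = 3·5·19. Inclusion–exclusion on these primes:
806 − ⌊806/3⌋ − ⌊806/5⌋ − ⌊806/19⌋ + ⌊806/15⌋ + ⌊806/57⌋ + ⌊806/95⌋ − ⌊806/285⌋ = 408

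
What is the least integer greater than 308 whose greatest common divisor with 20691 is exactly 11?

319

gcd(k, 20691) = 11 forces 11 | k; write k = 11s. Then gcd(11s, 11·1881) = 11·gcd(s, 1881), so need gcd(s, 1881) = 1.
11s > 308 gives s ≥ 29. The least s ≥ 29 coprime to 1881 is 29, so k = 11·29 = 319.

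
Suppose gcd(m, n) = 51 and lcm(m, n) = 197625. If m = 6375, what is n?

1581

m·n = gcd·lcm = 51·197625 = 10078875, so n = 10078875/6375 = 1581.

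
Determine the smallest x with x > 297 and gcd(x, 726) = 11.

gcd(x, 726) = 11 forces 11 | x; write x = 11s. Then gcd(11s, 11·66) = 11·gcd(s, 66), so need gcd(s, 66) = 1.
11s > 297 gives s ≥ 28. The least s ≥ 28 coprime to 66 is 29, so x = 11·29 = 319.

319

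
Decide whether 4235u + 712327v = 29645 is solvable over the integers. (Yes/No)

Yes

gcd(4235, 712327): 712327 = 168·4235 + 847; 4235 = 5·847 + 0 → 847
847 divides 29645, so a solution exists.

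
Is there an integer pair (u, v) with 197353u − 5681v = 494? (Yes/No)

Yes

By Bézout, 197353u − 5681v = 494 has integer solutions iff gcd(197353, 5681) | 494.
Euclid: 197353 = 34·5681 + 4199; 5681 = 1·4199 + 1482; 4199 = 2·1482 + 1235; 1482 = 1·1235 + 247; 1235 = 5·247 + 0. gcd = 247; 494 mod 247 = 0. Yes.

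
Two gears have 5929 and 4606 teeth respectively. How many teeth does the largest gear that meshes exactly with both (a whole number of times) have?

5929 = 7² · 11²
4606 = 2 · 7² · 47
Common: 7² = 49

49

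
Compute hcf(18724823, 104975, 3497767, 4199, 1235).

18724823 = 13 · 19 · 41 · 43²; 104975 = 5² · 13 · 17 · 19; 3497767 = 7² · 13 · 17² · 19; 4199 = 13 · 17 · 19; 1235 = 5 · 13 · 19
gcd takes min exponent of each prime: 13 · 19 = 247

247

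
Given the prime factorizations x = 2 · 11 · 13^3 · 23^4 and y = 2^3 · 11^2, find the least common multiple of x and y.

max exponent per prime: 2^3 · 11^2 · 13^3 · 23^4 = 595136735336

595136735336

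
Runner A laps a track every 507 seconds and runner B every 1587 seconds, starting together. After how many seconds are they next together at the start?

268203

507 = 3 · 13²; 1587 = 3 · 23²
max exponents: 3 · 13² · 23² = 268203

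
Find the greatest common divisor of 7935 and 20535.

15

7935 = 3 · 5 · 23²
20535 = 3 · 5 · 37²
Common: 3 · 5 = 15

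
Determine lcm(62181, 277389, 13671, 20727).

1212467319

lcm(62181, 277389) = 62181·277389/gcd = 17248325409/441 = 39111849
lcm(39111849, 13671) = 39111849·13671/gcd = 534698087679/441 = 1212467319
lcm(1212467319, 20727) = 1212467319·20727/gcd = 25130810120913/20727 = 1212467319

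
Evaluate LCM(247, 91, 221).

29393

lcm(247, 91) = 247·91/gcd = 22477/13 = 1729
lcm(1729, 221) = 1729·221/gcd = 382109/13 = 29393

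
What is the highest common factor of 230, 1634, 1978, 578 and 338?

2

gcd(230, 1634): 1634 = 7·230 + 24; 230 = 9·24 + 14; 24 = 1·14 + 10; 14 = 1·10 + 4; 10 = 2·4 + 2; 4 = 2·2 + 0 → 2
gcd(2, 1978): 1978 = 989·2 + 0 → 2
gcd(2, 578): 578 = 289·2 + 0 → 2
gcd(2, 338): 338 = 169·2 + 0 → 2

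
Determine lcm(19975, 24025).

19975 = 5² · 17 · 47; 24025 = 5² · 31²
max exponents: 5² · 17 · 31² · 47 = 19195975

19195975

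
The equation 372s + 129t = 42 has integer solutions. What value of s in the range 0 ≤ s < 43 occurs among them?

gcd(372, 129) = 3 (Euclid: 372 = 2·129 + 114; 129 = 1·114 + 15; 114 = 7·15 + 9; 15 = 1·9 + 6; 9 = 1·6 + 3; 6 = 2·3 + 0), and 3 | 42.
Extended Euclid: 372·(17) + 129·(-49) = 3. Scale by 14: s₀ = 238.
General solution s = s₀ + 43k; reducing mod 43 gives s = 23 (and t = -66).

23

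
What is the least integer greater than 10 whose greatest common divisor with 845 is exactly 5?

gcd(m, 845) = 5 forces 5 | m; write m = 5s. Then gcd(5s, 5·169) = 5·gcd(s, 169), so need gcd(s, 169) = 1.
5s > 10 gives s ≥ 3. The least s ≥ 3 coprime to 169 is 3, so m = 5·3 = 15.

15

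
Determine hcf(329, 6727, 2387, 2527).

7

gcd(329, 6727): 6727 = 20·329 + 147; 329 = 2·147 + 35; 147 = 4·35 + 7; 35 = 5·7 + 0 → 7
gcd(7, 2387): 2387 = 341·7 + 0 → 7
gcd(7, 2527): 2527 = 361·7 + 0 → 7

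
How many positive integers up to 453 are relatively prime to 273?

273 = 3·7·13. Inclusion–exclusion on these primes:
453 − ⌊453/3⌋ − ⌊453/7⌋ − ⌊453/13⌋ + ⌊453/21⌋ + ⌊453/39⌋ + ⌊453/91⌋ − ⌊453/273⌋ = 239

239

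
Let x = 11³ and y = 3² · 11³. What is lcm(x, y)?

max exponent per prime: 3² · 11³ = 11979

11979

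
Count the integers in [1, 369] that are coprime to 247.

323

Prime factors of 247: 13, 19. Count integers ≤ 369 divisible by none of them.
By inclusion–exclusion: 369 − ⌊369/13⌋ − ⌊369/19⌋ + ⌊369/247⌋ = 323.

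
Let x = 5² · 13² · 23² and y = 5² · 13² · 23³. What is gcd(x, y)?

min exponent per shared prime: 5² · 13² · 23² = 2235025

2235025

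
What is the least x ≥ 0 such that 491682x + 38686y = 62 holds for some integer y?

Euclid: 491682 = 12·38686 + 27450; 38686 = 1·27450 + 11236; 27450 = 2·11236 + 4978; 11236 = 2·4978 + 1280; 4978 = 3·1280 + 1138; 1280 = 1·1138 + 142; 1138 = 8·142 + 2; 142 = 71·2 + 0 → gcd = 2; 62 = 2·31.
Back-substitution yields 491682·(272) + 38686·(-3457) = 2, so one solution is x = 272·31 = 8432, y = -3457·31 = -107167.
Solutions in x differ by 38686/2 = 19343; the one in [0, 19343) is 8432 mod 19343 = 8432.

8432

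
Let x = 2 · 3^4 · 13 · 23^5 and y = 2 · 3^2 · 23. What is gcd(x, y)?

414

min exponent per shared prime: 2 · 3^2 · 23 = 414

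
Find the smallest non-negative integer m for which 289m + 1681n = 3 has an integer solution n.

1047

Reduce mod 1681: 289m ≡ 3 (mod 1681). With g = gcd(289, 1681) = 1 dividing 3, divide through: 289m ≡ 3 (mod 1681).
Since gcd(289, 1681) = 1, m ≡ 3·(289)⁻¹ ≡ 1047 (mod 1681). Smallest non-negative: 1047.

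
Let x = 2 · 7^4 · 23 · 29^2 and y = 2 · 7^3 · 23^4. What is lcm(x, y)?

max exponent per prime: 2 · 7^4 · 23^4 · 29^2 = 1130132841362

1130132841362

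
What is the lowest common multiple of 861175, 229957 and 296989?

67854561775

lcm(861175, 229957) = 861175·229957/gcd = 198033219475/931 = 212710225
lcm(212710225, 296989) = 212710225·296989/gcd = 63172597012525/931 = 67854561775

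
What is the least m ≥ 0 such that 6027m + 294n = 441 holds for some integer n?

Reduce mod 294: 6027m ≡ 441 (mod 294). With g = gcd(6027, 294) = 147 dividing 441, divide through: 41m ≡ 3 (mod 2).
Since gcd(41, 2) = 1, m ≡ 3·(41)⁻¹ ≡ 1 (mod 2). Smallest non-negative: 1.

1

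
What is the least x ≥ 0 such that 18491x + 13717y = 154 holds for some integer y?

885

Reduce mod 13717: 18491x ≡ 154 (mod 13717). With g = gcd(18491, 13717) = 11 dividing 154, divide through: 1681x ≡ 14 (mod 1247).
Since gcd(1681, 1247) = 1, x ≡ 14·(1681)⁻¹ ≡ 885 (mod 1247). Smallest non-negative: 885.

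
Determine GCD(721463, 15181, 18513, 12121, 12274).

17

gcd(721463, 15181): 721463 = 47·15181 + 7956; 15181 = 1·7956 + 7225; 7956 = 1·7225 + 731; 7225 = 9·731 + 646; 731 = 1·646 + 85; 646 = 7·85 + 51; 85 = 1·51 + 34; 51 = 1·34 + 17; 34 = 2·17 + 0 → 17
gcd(17, 18513): 18513 = 1089·17 + 0 → 17
gcd(17, 12121): 12121 = 713·17 + 0 → 17
gcd(17, 12274): 12274 = 722·17 + 0 → 17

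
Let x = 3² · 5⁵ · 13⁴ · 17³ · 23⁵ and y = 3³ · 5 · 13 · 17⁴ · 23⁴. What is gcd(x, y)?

804292417305

min exponent per shared prime: 3² · 5 · 13 · 17³ · 23⁴ = 804292417305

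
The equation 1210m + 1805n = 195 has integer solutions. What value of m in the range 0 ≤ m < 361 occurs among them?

Reduce mod 1805: 1210m ≡ 195 (mod 1805). With g = gcd(1210, 1805) = 5 dividing 195, divide through: 242m ≡ 39 (mod 361).
Since gcd(242, 361) = 1, m ≡ 39·(242)⁻¹ ≡ 300 (mod 361). Smallest non-negative: 300.

300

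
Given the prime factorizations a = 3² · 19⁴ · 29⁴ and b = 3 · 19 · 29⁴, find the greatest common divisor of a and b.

40315017

min exponent per shared prime: 3 · 19 · 29⁴ = 40315017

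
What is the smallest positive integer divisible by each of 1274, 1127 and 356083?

lcm(1274, 1127) = 1274·1127/gcd = 1435798/49 = 29302
lcm(29302, 356083) = 29302·356083/gcd = 10433944066/637 = 16379818

16379818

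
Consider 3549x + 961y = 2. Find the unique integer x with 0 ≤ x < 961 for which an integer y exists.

Reduce mod 961: 3549x ≡ 2 (mod 961). With g = gcd(3549, 961) = 1 dividing 2, divide through: 3549x ≡ 2 (mod 961).
Since gcd(3549, 961) = 1, x ≡ 2·(3549)⁻¹ ≡ 430 (mod 961). Smallest non-negative: 430.

430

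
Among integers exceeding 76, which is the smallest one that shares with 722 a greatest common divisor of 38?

722 = 38·19. Any x with gcd(x, 722) = 38 is a multiple of 38, say 38s, with s coprime to 19.
Need s > 76/38, so s ≥ 3. First s ≥ 3 with gcd(s, 19) = 1 is s = 3. Thus x = 38·3 = 114.

114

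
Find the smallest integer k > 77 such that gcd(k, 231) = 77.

154

231 = 77·3. Any k with gcd(k, 231) = 77 is a multiple of 77, say 77s, with s coprime to 3.
Need s > 77/77, so s ≥ 2. First s ≥ 2 with gcd(s, 3) = 1 is s = 2. Thus k = 77·2 = 154.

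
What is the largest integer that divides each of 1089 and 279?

1089 = 3² · 11²
279 = 3² · 31
Common: 3² = 9

9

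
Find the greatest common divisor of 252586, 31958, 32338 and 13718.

38

252586 = 2 · 17² · 19 · 23; 31958 = 2 · 19 · 29²; 32338 = 2 · 19 · 23 · 37; 13718 = 2 · 19³
gcd takes min exponent of each prime: 2 · 19 = 38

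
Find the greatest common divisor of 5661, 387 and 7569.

9

gcd(5661, 387): 5661 = 14·387 + 243; 387 = 1·243 + 144; 243 = 1·144 + 99; 144 = 1·99 + 45; 99 = 2·45 + 9; 45 = 5·9 + 0 → 9
gcd(9, 7569): 7569 = 841·9 + 0 → 9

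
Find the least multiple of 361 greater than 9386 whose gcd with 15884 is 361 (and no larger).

15884 = 361·44. Any t with gcd(t, 15884) = 361 is a multiple of 361, say 361s, with s coprime to 44.
Need s > 9386/361, so s ≥ 27. First s ≥ 27 with gcd(s, 44) = 1 is s = 27. Thus t = 361·27 = 9747.

9747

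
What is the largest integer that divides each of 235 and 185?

Euclid: 235 = 1·185 + 50; 185 = 3·50 + 35; 50 = 1·35 + 15; 35 = 2·15 + 5; 15 = 3·5 + 0. Last nonzero remainder: 5.

5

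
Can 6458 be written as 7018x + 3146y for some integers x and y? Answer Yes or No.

By Bézout, 7018x + 3146y = 6458 has integer solutions iff gcd(7018, 3146) | 6458.
Euclid: 7018 = 2·3146 + 726; 3146 = 4·726 + 242; 726 = 3·242 + 0. gcd = 242; 6458 mod 242 = 166. No.

No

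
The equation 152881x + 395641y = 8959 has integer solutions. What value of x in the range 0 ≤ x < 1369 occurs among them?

Reduce mod 395641: 152881x ≡ 8959 (mod 395641). With g = gcd(152881, 395641) = 289 dividing 8959, divide through: 529x ≡ 31 (mod 1369).
Since gcd(529, 1369) = 1, x ≡ 31·(529)⁻¹ ≡ 911 (mod 1369). Smallest non-negative: 911.

911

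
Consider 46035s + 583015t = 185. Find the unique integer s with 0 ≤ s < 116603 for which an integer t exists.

4116

gcd(46035, 583015) = 5 (Euclid: 583015 = 12·46035 + 30595; 46035 = 1·30595 + 15440; 30595 = 1·15440 + 15155; 15440 = 1·15155 + 285; 15155 = 53·285 + 50; 285 = 5·50 + 35; 50 = 1·35 + 15; 35 = 2·15 + 5; 15 = 3·5 + 0), and 5 | 185.
Extended Euclid: 46035·(34777) + 583015·(-2746) = 5. Scale by 37: s₀ = 1286749.
General solution s = s₀ + 116603k; reducing mod 116603 gives s = 4116 (and t = -325).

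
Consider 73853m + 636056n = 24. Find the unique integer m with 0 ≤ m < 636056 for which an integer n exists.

Euclid: 636056 = 8·73853 + 45232; 73853 = 1·45232 + 28621; 45232 = 1·28621 + 16611; 28621 = 1·16611 + 12010; 16611 = 1·12010 + 4601; 12010 = 2·4601 + 2808; 4601 = 1·2808 + 1793; 2808 = 1·1793 + 1015; 1793 = 1·1015 + 778; 1015 = 1·778 + 237; 778 = 3·237 + 67; 237 = 3·67 + 36; 67 = 1·36 + 31; 36 = 1·31 + 5; 31 = 6·5 + 1; 5 = 5·1 + 0 → gcd = 1; 24 = 1·24.
Back-substitution yields 73853·(-123451) + 636056·(14334) = 1, so one solution is m = -123451·24 = -2962824, n = 14334·24 = 344016.
Solutions in m differ by 636056/1 = 636056; the one in [0, 636056) is -2962824 mod 636056 = 217456.

217456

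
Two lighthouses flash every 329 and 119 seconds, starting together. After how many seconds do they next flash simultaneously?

gcd first: 329 = 2·119 + 91; 119 = 1·91 + 28; 91 = 3·28 + 7; 28 = 4·7 + 0 → gcd = 7
lcm = 329·119/gcd = 39151/7 = 5593

5593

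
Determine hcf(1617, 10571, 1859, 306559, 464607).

11

1617 = 3 · 7² · 11; 10571 = 11 · 31²; 1859 = 11 · 13²; 306559 = 11 · 29 · 31²; 464607 = 3² · 11 · 13 · 19²
gcd takes min exponent of each prime: 11 = 11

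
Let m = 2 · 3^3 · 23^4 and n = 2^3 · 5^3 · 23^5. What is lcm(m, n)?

173781261000

max exponent per prime: 2^3 · 3^3 · 5^3 · 23^5 = 173781261000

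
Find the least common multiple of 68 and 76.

1292

68 = 2² · 17; 76 = 2² · 19
max exponents: 2² · 17 · 19 = 1292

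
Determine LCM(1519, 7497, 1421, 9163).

74137833

1519 = 7² · 31; 7497 = 3² · 7² · 17; 1421 = 7² · 29; 9163 = 7² · 11 · 17
lcm takes max exponent of each prime: 3² · 7² · 11 · 17 · 29 · 31 = 74137833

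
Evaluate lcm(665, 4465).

31255

665 = 5 · 7 · 19; 4465 = 5 · 19 · 47
max exponents: 5 · 7 · 19 · 47 = 31255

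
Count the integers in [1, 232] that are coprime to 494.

Prime factors of 494: 2, 13, 19. Count integers ≤ 232 divisible by none of them.
By inclusion–exclusion: 232 − ⌊232/2⌋ − ⌊232/13⌋ − ⌊232/19⌋ + ⌊232/26⌋ + ⌊232/38⌋ + ⌊232/247⌋ − ⌊232/494⌋ = 101.

101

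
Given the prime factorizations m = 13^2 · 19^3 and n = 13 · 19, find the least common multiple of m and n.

1159171

max exponent per prime: 13^2 · 19^3 = 1159171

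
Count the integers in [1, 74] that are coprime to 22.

34

Prime factors of 22: 2, 11. Count integers ≤ 74 divisible by none of them.
By inclusion–exclusion: 74 − ⌊74/2⌋ − ⌊74/11⌋ + ⌊74/22⌋ = 34.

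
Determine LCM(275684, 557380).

38415186980

275684 = 2² · 41³; 557380 = 2² · 5 · 29 · 31²
max exponents: 2² · 5 · 29 · 31² · 41³ = 38415186980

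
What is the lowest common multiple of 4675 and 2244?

gcd first: 4675 = 2·2244 + 187; 2244 = 12·187 + 0 → gcd = 187
lcm = 4675·2244/gcd = 10490700/187 = 56100

56100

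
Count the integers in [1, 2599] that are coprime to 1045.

1792

1045 = 5·11·19. Inclusion–exclusion on these primes:
2599 − ⌊2599/5⌋ − ⌊2599/11⌋ − ⌊2599/19⌋ + ⌊2599/55⌋ + ⌊2599/95⌋ + ⌊2599/209⌋ − ⌊2599/1045⌋ = 1792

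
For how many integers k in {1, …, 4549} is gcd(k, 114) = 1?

1437

114 = 2·3·19. Inclusion–exclusion on these primes:
4549 − ⌊4549/2⌋ − ⌊4549/3⌋ − ⌊4549/19⌋ + ⌊4549/6⌋ + ⌊4549/38⌋ + ⌊4549/57⌋ − ⌊4549/114⌋ = 1437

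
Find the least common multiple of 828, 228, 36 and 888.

1164168

828 = 2² · 3² · 23; 228 = 2² · 3 · 19; 36 = 2² · 3²; 888 = 2³ · 3 · 37
lcm takes max exponent of each prime: 2³ · 3² · 19 · 23 · 37 = 1164168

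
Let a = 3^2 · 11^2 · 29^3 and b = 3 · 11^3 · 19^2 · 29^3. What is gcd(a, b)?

8853207

min exponent per shared prime: 3 · 11^2 · 29^3 = 8853207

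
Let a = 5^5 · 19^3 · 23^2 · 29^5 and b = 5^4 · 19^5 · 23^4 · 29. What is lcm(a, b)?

44413945980379273721875

max exponent per prime: 5^5 · 19^5 · 23^4 · 29^5 = 44413945980379273721875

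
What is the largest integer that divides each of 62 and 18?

2

62 = 2 · 31
18 = 2 · 3²
Common: 2 = 2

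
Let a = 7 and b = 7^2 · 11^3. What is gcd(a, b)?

min exponent per shared prime: 7 = 7

7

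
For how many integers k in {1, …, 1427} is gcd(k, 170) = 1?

Prime factors of 170: 2, 5, 17. Count integers ≤ 1427 divisible by none of them.
By inclusion–exclusion: 1427 − ⌊1427/2⌋ − ⌊1427/5⌋ − ⌊1427/17⌋ + ⌊1427/10⌋ + ⌊1427/34⌋ + ⌊1427/85⌋ − ⌊1427/170⌋ = 537.

537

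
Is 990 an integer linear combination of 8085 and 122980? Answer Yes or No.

gcd(8085, 122980): 122980 = 15·8085 + 1705; 8085 = 4·1705 + 1265; 1705 = 1·1265 + 440; 1265 = 2·440 + 385; 440 = 1·385 + 55; 385 = 7·55 + 0 → 55
55 divides 990, so a solution exists.

Yes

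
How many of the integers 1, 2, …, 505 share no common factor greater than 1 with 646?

226

Prime factors of 646: 2, 17, 19. Count integers ≤ 505 divisible by none of them.
By inclusion–exclusion: 505 − ⌊505/2⌋ − ⌊505/17⌋ − ⌊505/19⌋ + ⌊505/34⌋ + ⌊505/38⌋ + ⌊505/323⌋ − ⌊505/646⌋ = 226.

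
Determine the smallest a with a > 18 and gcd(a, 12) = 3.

Multiples of 3 above 18: 3·7, 3·8, … . Need the cofactor coprime to 12/3 = 4.
Checking s = 7, 8, … the first with gcd(s, 4) = 1 is s = 7, giving 21.

21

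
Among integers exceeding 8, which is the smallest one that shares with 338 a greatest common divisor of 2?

gcd(t, 338) = 2 forces 2 | t; write t = 2s. Then gcd(2s, 2·169) = 2·gcd(s, 169), so need gcd(s, 169) = 1.
2s > 8 gives s ≥ 5. The least s ≥ 5 coprime to 169 is 5, so t = 2·5 = 10.

10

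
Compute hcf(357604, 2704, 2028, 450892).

676

357604 = 2² · 13² · 23²; 2704 = 2⁴ · 13²; 2028 = 2² · 3 · 13²; 450892 = 2² · 13² · 23 · 29
gcd takes min exponent of each prime: 2² · 13² = 676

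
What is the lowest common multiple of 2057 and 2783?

gcd first: 2783 = 1·2057 + 726; 2057 = 2·726 + 605; 726 = 1·605 + 121; 605 = 5·121 + 0 → gcd = 121
lcm = 2057·2783/gcd = 5724631/121 = 47311

47311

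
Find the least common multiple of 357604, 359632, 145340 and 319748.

449930200720

357604 = 2² · 13² · 23²; 359632 = 2⁴ · 7 · 13² · 19; 145340 = 2² · 5 · 13² · 43; 319748 = 2² · 11 · 13² · 43
lcm takes max exponent of each prime: 2⁴ · 5 · 7 · 11 · 13² · 19 · 23² · 43 = 449930200720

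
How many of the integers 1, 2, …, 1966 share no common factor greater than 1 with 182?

778

182 = 2·7·13. Inclusion–exclusion on these primes:
1966 − ⌊1966/2⌋ − ⌊1966/7⌋ − ⌊1966/13⌋ + ⌊1966/14⌋ + ⌊1966/26⌋ + ⌊1966/91⌋ − ⌊1966/182⌋ = 778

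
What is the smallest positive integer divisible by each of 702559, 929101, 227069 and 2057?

lcm(702559, 929101) = 702559·929101/gcd = 652748269459/17 = 38396957027
lcm(38396957027, 227069) = 38396957027·227069/gcd = 8718758635163863/17 = 512868155009639
lcm(512868155009639, 2057) = 512868155009639·2057/gcd = 1054969794854827423/187 = 5641549705106029

5641549705106029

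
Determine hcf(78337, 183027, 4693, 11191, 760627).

361

78337 = 7 · 19² · 31; 183027 = 3 · 13² · 19²; 4693 = 13 · 19²; 11191 = 19² · 31; 760627 = 7² · 19² · 43
gcd takes min exponent of each prime: 19² = 361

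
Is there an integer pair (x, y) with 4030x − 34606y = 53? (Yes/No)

No

By Bézout, 4030x − 34606y = 53 has integer solutions iff gcd(4030, 34606) | 53.
Euclid: 34606 = 8·4030 + 2366; 4030 = 1·2366 + 1664; 2366 = 1·1664 + 702; 1664 = 2·702 + 260; 702 = 2·260 + 182; 260 = 1·182 + 78; 182 = 2·78 + 26; 78 = 3·26 + 0. gcd = 26; 53 mod 26 = 1. No.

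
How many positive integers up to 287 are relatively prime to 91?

91 = 7·13. Inclusion–exclusion on these primes:
287 − ⌊287/7⌋ − ⌊287/13⌋ + ⌊287/91⌋ = 227

227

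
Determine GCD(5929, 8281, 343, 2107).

5929 = 7² · 11²; 8281 = 7² · 13²; 343 = 7³; 2107 = 7² · 43
gcd takes min exponent of each prime: 7² = 49

49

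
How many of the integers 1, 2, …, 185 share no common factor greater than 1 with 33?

33 = 3·11. Inclusion–exclusion on these primes:
185 − ⌊185/3⌋ − ⌊185/11⌋ + ⌊185/33⌋ = 113

113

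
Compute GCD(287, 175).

287 = 7 · 41
175 = 5² · 7
Common: 7 = 7

7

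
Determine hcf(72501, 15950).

11

72501 = 3 · 11 · 13³
15950 = 2 · 5² · 11 · 29
Common: 11 = 11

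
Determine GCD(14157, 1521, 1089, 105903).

gcd(14157, 1521): 14157 = 9·1521 + 468; 1521 = 3·468 + 117; 468 = 4·117 + 0 → 117
gcd(117, 1089): 1089 = 9·117 + 36; 117 = 3·36 + 9; 36 = 4·9 + 0 → 9
gcd(9, 105903): 105903 = 11767·9 + 0 → 9

9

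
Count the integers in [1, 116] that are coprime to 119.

94

119 = 7·17. Inclusion–exclusion on these primes:
116 − ⌊116/7⌋ − ⌊116/17⌋ + ⌊116/119⌋ = 94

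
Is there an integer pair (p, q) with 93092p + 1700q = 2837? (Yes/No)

gcd(93092, 1700): 93092 = 54·1700 + 1292; 1700 = 1·1292 + 408; 1292 = 3·408 + 68; 408 = 6·68 + 0 → 68
68 does not divide 2837, so a solution does not exist.

No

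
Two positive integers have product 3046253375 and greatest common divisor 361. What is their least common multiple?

8438375

For any two positive integers, gcd × lcm equals their product. Hence lcm = 3046253375 / 361 = 8438375.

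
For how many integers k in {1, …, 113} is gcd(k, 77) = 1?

Prime factors of 77: 7, 11. Count integers ≤ 113 divisible by none of them.
By inclusion–exclusion: 113 − ⌊113/7⌋ − ⌊113/11⌋ + ⌊113/77⌋ = 88.

88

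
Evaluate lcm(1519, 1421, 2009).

1519 = 7² · 31; 1421 = 7² · 29; 2009 = 7² · 41
lcm takes max exponent of each prime: 7² · 29 · 31 · 41 = 1806091

1806091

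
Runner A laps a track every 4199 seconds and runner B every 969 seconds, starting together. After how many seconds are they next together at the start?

gcd first: 4199 = 4·969 + 323; 969 = 3·323 + 0 → gcd = 323
lcm = 4199·969/gcd = 4068831/323 = 12597

12597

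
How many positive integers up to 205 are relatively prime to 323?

183

Prime factors of 323: 17, 19. Count integers ≤ 205 divisible by none of them.
By inclusion–exclusion: 205 − ⌊205/17⌋ − ⌊205/19⌋ + ⌊205/323⌋ = 183.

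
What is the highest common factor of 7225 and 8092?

7225 = 5² · 17²
8092 = 2² · 7 · 17²
Common: 17² = 289

289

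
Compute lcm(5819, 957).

5819 = 11 · 23²; 957 = 3 · 11 · 29
max exponents: 3 · 11 · 23² · 29 = 506253

506253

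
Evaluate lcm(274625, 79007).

21697297375

274625 = 5³ · 13³; 79007 = 41² · 47
max exponents: 5³ · 13³ · 41² · 47 = 21697297375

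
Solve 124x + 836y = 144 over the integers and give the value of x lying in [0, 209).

gcd(124, 836) = 4 (Euclid: 836 = 6·124 + 92; 124 = 1·92 + 32; 92 = 2·32 + 28; 32 = 1·28 + 4; 28 = 7·4 + 0), and 4 | 144.
Extended Euclid: 124·(27) + 836·(-4) = 4. Scale by 36: x₀ = 972.
General solution x = x₀ + 209t; reducing mod 209 gives x = 136 (and y = -20).

136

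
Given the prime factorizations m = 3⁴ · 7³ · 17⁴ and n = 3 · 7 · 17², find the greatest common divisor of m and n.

6069

min exponent per shared prime: 3 · 7 · 17² = 6069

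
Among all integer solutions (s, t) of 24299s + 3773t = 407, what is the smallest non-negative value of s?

gcd(24299, 3773) = 11 (Euclid: 24299 = 6·3773 + 1661; 3773 = 2·1661 + 451; 1661 = 3·451 + 308; 451 = 1·308 + 143; 308 = 2·143 + 22; 143 = 6·22 + 11; 22 = 2·11 + 0), and 11 | 407.
Extended Euclid: 24299·(-159) + 3773·(1024) = 11. Scale by 37: s₀ = -5883.
General solution s = s₀ + 343k; reducing mod 343 gives s = 291 (and t = -1874).

291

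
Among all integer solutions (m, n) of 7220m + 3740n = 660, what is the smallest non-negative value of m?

55

Euclid: 7220 = 1·3740 + 3480; 3740 = 1·3480 + 260; 3480 = 13·260 + 100; 260 = 2·100 + 60; 100 = 1·60 + 40; 60 = 1·40 + 20; 40 = 2·20 + 0 → gcd = 20; 660 = 20·33.
Back-substitution yields 7220·(-72) + 3740·(139) = 20, so one solution is m = -72·33 = -2376, n = 139·33 = 4587.
Solutions in m differ by 3740/20 = 187; the one in [0, 187) is -2376 mod 187 = 55.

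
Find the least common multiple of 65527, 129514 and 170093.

243468058526

lcm(65527, 129514) = 65527·129514/gcd = 8486663878/77 = 110216414
lcm(110216414, 170093) = 110216414·170093/gcd = 18747040506502/77 = 243468058526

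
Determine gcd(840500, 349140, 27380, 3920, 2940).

840500 = 2² · 5³ · 41²; 349140 = 2² · 3 · 5 · 11 · 23²; 27380 = 2² · 5 · 37²; 3920 = 2⁴ · 5 · 7²; 2940 = 2² · 3 · 5 · 7²
gcd takes min exponent of each prime: 2² · 5 = 20

20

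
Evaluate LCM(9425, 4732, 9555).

72044700

9425 = 5² · 13 · 29; 4732 = 2² · 7 · 13²; 9555 = 3 · 5 · 7² · 13
lcm takes max exponent of each prime: 2² · 3 · 5² · 7² · 13² · 29 = 72044700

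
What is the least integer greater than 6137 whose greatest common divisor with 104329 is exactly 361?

6498

Multiples of 361 above 6137: 361·18, 361·19, … . Need the cofactor coprime to 104329/361 = 289.
Checking s = 18, 19, … the first with gcd(s, 289) = 1 is s = 18, giving 6498.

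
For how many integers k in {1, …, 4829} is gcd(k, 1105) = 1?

Prime factors of 1105: 5, 13, 17. Count integers ≤ 4829 divisible by none of them.
By inclusion–exclusion: 4829 − ⌊4829/5⌋ − ⌊4829/13⌋ − ⌊4829/17⌋ + ⌊4829/65⌋ + ⌊4829/85⌋ + ⌊4829/221⌋ − ⌊4829/1105⌋ = 3356.

3356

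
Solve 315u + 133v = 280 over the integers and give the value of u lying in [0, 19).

3

gcd(315, 133) = 7 (Euclid: 315 = 2·133 + 49; 133 = 2·49 + 35; 49 = 1·35 + 14; 35 = 2·14 + 7; 14 = 2·7 + 0), and 7 | 280.
Extended Euclid: 315·(-8) + 133·(19) = 7. Scale by 40: u₀ = -320.
General solution u = u₀ + 19t; reducing mod 19 gives u = 3 (and v = -5).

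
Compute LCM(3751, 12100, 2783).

3751 = 11² · 31; 12100 = 2² · 5² · 11²; 2783 = 11² · 23
lcm takes max exponent of each prime: 2² · 5² · 11² · 23 · 31 = 8627300

8627300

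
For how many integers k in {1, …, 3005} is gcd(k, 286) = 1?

286 = 2·11·13. Inclusion–exclusion on these primes:
3005 − ⌊3005/2⌋ − ⌊3005/11⌋ − ⌊3005/13⌋ + ⌊3005/22⌋ + ⌊3005/26⌋ + ⌊3005/143⌋ − ⌊3005/286⌋ = 1261

1261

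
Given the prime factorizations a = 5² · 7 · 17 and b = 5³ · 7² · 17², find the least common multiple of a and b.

max exponent per prime: 5³ · 7² · 17² = 1770125

1770125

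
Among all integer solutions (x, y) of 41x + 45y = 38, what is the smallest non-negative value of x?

gcd(41, 45) = 1 (Euclid: 45 = 1·41 + 4; 41 = 10·4 + 1; 4 = 4·1 + 0), and 1 | 38.
Extended Euclid: 41·(11) + 45·(-10) = 1. Scale by 38: x₀ = 418.
General solution x = x₀ + 45t; reducing mod 45 gives x = 13 (and y = -11).

13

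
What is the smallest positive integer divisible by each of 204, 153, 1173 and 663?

182988

204 = 2² · 3 · 17; 153 = 3² · 17; 1173 = 3 · 17 · 23; 663 = 3 · 13 · 17
lcm takes max exponent of each prime: 2² · 3² · 13 · 17 · 23 = 182988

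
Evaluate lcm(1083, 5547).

2002467

1083 = 3 · 19²; 5547 = 3 · 43²
max exponents: 3 · 19² · 43² = 2002467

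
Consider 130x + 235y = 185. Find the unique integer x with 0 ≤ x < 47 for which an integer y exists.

Reduce mod 235: 130x ≡ 185 (mod 235). With g = gcd(130, 235) = 5 dividing 185, divide through: 26x ≡ 37 (mod 47).
Since gcd(26, 47) = 1, x ≡ 37·(26)⁻¹ ≡ 43 (mod 47). Smallest non-negative: 43.

43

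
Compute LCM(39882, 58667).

8096046

39882 = 2 · 3 · 17² · 23; 58667 = 7 · 17² · 29
max exponents: 2 · 3 · 7 · 17² · 23 · 29 = 8096046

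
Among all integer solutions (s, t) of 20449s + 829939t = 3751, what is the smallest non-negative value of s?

1096

Reduce mod 829939: 20449s ≡ 3751 (mod 829939). With g = gcd(20449, 829939) = 121 dividing 3751, divide through: 169s ≡ 31 (mod 6859).
Since gcd(169, 6859) = 1, s ≡ 31·(169)⁻¹ ≡ 1096 (mod 6859). Smallest non-negative: 1096.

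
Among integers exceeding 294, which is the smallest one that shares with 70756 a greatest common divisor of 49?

343

gcd(k, 70756) = 49 forces 49 | k; write k = 49s. Then gcd(49s, 49·1444) = 49·gcd(s, 1444), so need gcd(s, 1444) = 1.
49s > 294 gives s ≥ 7. The least s ≥ 7 coprime to 1444 is 7, so k = 49·7 = 343.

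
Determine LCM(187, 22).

187 = 11 · 17; 22 = 2 · 11
max exponents: 2 · 11 · 17 = 374

374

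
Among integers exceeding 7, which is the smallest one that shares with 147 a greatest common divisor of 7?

147 = 7·21. Any k with gcd(k, 147) = 7 is a multiple of 7, say 7s, with s coprime to 21.
Need s > 7/7, so s ≥ 2. First s ≥ 2 with gcd(s, 21) = 1 is s = 2. Thus k = 7·2 = 14.

14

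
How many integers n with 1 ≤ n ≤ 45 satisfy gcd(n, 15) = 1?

24

15 = 3·5. Inclusion–exclusion on these primes:
45 − ⌊45/3⌋ − ⌊45/5⌋ + ⌊45/15⌋ = 24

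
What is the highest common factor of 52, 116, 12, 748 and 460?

52 = 2² · 13; 116 = 2² · 29; 12 = 2² · 3; 748 = 2² · 11 · 17; 460 = 2² · 5 · 23
gcd takes min exponent of each prime: 2² = 4

4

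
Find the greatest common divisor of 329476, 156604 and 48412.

196

329476 = 2² · 7² · 41²; 156604 = 2² · 7² · 17 · 47; 48412 = 2² · 7² · 13 · 19
gcd takes min exponent of each prime: 2² · 7² = 196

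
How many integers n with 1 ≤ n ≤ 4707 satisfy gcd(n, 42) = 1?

42 = 2·3·7. Inclusion–exclusion on these primes:
4707 − ⌊4707/2⌋ − ⌊4707/3⌋ − ⌊4707/7⌋ + ⌊4707/6⌋ + ⌊4707/14⌋ + ⌊4707/21⌋ − ⌊4707/42⌋ = 1345

1345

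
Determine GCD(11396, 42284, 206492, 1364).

11396 = 2² · 7 · 11 · 37; 42284 = 2² · 11 · 31²; 206492 = 2² · 11 · 13 · 19²; 1364 = 2² · 11 · 31
gcd takes min exponent of each prime: 2² · 11 = 44

44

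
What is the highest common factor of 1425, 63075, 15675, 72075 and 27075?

gcd(1425, 63075): 63075 = 44·1425 + 375; 1425 = 3·375 + 300; 375 = 1·300 + 75; 300 = 4·75 + 0 → 75
gcd(75, 15675): 15675 = 209·75 + 0 → 75
gcd(75, 72075): 72075 = 961·75 + 0 → 75
gcd(75, 27075): 27075 = 361·75 + 0 → 75

75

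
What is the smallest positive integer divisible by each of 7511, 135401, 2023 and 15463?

3198284950637

7511 = 7 · 29 · 37; 135401 = 7 · 23 · 29²; 2023 = 7 · 17²; 15463 = 7 · 47²
lcm takes max exponent of each prime: 7 · 17² · 23 · 29² · 37 · 47² = 3198284950637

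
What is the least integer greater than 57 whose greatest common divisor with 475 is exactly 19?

Multiples of 19 above 57: 19·4, 19·5, … . Need the cofactor coprime to 475/19 = 25.
Checking s = 4, 5, … the first with gcd(s, 25) = 1 is s = 4, giving 76.

76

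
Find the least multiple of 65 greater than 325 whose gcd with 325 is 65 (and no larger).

325 = 65·5. Any k with gcd(k, 325) = 65 is a multiple of 65, say 65s, with s coprime to 5.
Need s > 325/65, so s ≥ 6. First s ≥ 6 with gcd(s, 5) = 1 is s = 6. Thus k = 65·6 = 390.

390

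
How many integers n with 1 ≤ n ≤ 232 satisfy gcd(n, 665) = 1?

150

Prime factors of 665: 5, 7, 19. Count integers ≤ 232 divisible by none of them.
By inclusion–exclusion: 232 − ⌊232/5⌋ − ⌊232/7⌋ − ⌊232/19⌋ + ⌊232/35⌋ + ⌊232/95⌋ + ⌊232/133⌋ − ⌊232/665⌋ = 150.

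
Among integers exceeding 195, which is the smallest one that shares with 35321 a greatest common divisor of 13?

35321 = 13·2717. Any t with gcd(t, 35321) = 13 is a multiple of 13, say 13s, with s coprime to 2717.
Need s > 195/13, so s ≥ 16. First s ≥ 16 with gcd(s, 2717) = 1 is s = 16. Thus t = 13·16 = 208.

208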